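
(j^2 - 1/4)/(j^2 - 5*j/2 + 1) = (j + 1/2)/(j - 2)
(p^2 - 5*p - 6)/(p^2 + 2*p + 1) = (p - 6)/(p + 1)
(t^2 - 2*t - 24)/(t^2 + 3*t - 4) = (t - 6)/(t - 1)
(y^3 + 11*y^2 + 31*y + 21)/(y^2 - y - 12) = (y^2 + 8*y + 7)/(y - 4)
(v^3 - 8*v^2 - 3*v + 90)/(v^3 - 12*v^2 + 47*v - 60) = (v^2 - 3*v - 18)/(v^2 - 7*v + 12)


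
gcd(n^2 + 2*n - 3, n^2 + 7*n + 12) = n + 3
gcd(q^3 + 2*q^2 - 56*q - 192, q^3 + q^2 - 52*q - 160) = q^2 - 4*q - 32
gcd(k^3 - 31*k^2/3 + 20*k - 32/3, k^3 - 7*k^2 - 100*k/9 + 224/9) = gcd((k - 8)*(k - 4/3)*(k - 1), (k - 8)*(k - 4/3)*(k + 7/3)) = k^2 - 28*k/3 + 32/3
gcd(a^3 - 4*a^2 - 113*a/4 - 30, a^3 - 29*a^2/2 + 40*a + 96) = a^2 - 13*a/2 - 12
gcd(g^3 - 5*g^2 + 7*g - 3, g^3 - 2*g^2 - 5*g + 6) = g^2 - 4*g + 3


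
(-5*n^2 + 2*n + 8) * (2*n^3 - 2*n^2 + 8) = -10*n^5 + 14*n^4 + 12*n^3 - 56*n^2 + 16*n + 64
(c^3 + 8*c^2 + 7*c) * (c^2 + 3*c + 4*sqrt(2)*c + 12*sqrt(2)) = c^5 + 4*sqrt(2)*c^4 + 11*c^4 + 31*c^3 + 44*sqrt(2)*c^3 + 21*c^2 + 124*sqrt(2)*c^2 + 84*sqrt(2)*c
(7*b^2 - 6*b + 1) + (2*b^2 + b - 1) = 9*b^2 - 5*b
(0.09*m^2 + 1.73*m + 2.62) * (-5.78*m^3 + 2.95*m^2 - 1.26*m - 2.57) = -0.5202*m^5 - 9.7339*m^4 - 10.1535*m^3 + 5.3179*m^2 - 7.7473*m - 6.7334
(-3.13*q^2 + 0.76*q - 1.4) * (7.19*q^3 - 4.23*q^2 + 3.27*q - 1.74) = -22.5047*q^5 + 18.7043*q^4 - 23.5159*q^3 + 13.8534*q^2 - 5.9004*q + 2.436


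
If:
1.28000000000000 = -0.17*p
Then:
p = -7.53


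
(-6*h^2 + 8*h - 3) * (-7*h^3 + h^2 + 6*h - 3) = 42*h^5 - 62*h^4 - 7*h^3 + 63*h^2 - 42*h + 9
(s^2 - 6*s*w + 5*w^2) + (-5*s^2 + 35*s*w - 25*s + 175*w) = -4*s^2 + 29*s*w - 25*s + 5*w^2 + 175*w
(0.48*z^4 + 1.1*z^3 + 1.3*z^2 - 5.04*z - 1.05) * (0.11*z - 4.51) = 0.0528*z^5 - 2.0438*z^4 - 4.818*z^3 - 6.4174*z^2 + 22.6149*z + 4.7355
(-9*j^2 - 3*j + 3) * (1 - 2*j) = 18*j^3 - 3*j^2 - 9*j + 3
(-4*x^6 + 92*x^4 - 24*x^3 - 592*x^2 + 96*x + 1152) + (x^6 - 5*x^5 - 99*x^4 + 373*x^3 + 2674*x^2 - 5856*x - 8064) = -3*x^6 - 5*x^5 - 7*x^4 + 349*x^3 + 2082*x^2 - 5760*x - 6912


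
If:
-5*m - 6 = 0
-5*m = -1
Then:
No Solution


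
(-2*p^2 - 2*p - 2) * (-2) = 4*p^2 + 4*p + 4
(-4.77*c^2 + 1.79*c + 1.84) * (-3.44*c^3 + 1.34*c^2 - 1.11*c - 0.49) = 16.4088*c^5 - 12.5494*c^4 + 1.3637*c^3 + 2.816*c^2 - 2.9195*c - 0.9016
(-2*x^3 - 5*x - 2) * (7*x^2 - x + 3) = -14*x^5 + 2*x^4 - 41*x^3 - 9*x^2 - 13*x - 6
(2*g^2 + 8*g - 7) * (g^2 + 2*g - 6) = 2*g^4 + 12*g^3 - 3*g^2 - 62*g + 42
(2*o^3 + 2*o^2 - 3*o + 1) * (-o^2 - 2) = -2*o^5 - 2*o^4 - o^3 - 5*o^2 + 6*o - 2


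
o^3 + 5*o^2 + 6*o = o*(o + 2)*(o + 3)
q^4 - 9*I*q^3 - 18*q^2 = q^2*(q - 6*I)*(q - 3*I)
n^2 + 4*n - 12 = (n - 2)*(n + 6)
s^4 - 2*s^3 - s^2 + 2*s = s*(s - 2)*(s - 1)*(s + 1)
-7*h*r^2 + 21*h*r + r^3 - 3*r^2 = r*(-7*h + r)*(r - 3)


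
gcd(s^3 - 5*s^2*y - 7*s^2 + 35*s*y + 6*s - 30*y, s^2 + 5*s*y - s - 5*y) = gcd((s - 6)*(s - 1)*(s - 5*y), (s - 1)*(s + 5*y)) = s - 1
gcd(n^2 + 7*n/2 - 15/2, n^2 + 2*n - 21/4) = n - 3/2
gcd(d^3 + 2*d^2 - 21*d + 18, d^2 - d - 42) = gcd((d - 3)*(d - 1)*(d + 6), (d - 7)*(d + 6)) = d + 6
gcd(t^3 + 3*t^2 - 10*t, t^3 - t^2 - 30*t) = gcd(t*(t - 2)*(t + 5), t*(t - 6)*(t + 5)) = t^2 + 5*t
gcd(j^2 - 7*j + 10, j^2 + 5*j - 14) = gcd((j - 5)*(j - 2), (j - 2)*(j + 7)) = j - 2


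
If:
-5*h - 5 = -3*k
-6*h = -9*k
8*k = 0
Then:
No Solution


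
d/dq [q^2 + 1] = 2*q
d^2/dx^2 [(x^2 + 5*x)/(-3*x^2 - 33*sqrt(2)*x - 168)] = 2*(-5*x^3 + 11*sqrt(2)*x^3 + 168*x^2 + 840*x - 3136 + 3080*sqrt(2))/(3*(x^6 + 33*sqrt(2)*x^5 + 894*x^4 + 6358*sqrt(2)*x^3 + 50064*x^2 + 103488*sqrt(2)*x + 175616))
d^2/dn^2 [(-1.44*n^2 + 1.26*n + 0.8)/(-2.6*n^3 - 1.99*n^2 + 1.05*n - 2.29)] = (19.4688*n^6 - 51.1056*n^5 - 80.42424*n^4 - 197.101132*n^3 + 44.746656*n^2 + 73.060476*n + 14.571028)/(17.576*n^9 + 40.3572*n^8 + 9.59478*n^7 + 21.725599*n^6 + 67.215945*n^5 - 3.722388*n^4 + 11.036625*n^3 + 38.881452*n^2 - 16.518915*n + 12.008989)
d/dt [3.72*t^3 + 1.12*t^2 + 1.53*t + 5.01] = 11.16*t^2 + 2.24*t + 1.53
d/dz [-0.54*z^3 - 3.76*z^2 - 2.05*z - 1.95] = -1.62*z^2 - 7.52*z - 2.05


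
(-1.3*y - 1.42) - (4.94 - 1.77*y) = 0.47*y - 6.36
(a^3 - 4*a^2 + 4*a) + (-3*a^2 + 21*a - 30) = a^3 - 7*a^2 + 25*a - 30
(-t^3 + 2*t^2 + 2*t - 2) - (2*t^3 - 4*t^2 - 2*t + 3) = -3*t^3 + 6*t^2 + 4*t - 5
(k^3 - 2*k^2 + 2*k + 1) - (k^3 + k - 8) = -2*k^2 + k + 9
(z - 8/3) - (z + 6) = -26/3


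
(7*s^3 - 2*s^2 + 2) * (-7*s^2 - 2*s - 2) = -49*s^5 - 10*s^3 - 10*s^2 - 4*s - 4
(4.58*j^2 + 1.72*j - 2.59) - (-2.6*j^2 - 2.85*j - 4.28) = 7.18*j^2 + 4.57*j + 1.69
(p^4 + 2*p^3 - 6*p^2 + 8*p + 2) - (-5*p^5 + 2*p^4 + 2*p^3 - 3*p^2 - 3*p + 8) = 5*p^5 - p^4 - 3*p^2 + 11*p - 6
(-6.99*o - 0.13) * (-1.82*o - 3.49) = 12.7218*o^2 + 24.6317*o + 0.4537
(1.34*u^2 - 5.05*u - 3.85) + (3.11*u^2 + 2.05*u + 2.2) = 4.45*u^2 - 3.0*u - 1.65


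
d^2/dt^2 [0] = 0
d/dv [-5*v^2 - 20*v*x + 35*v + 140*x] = -10*v - 20*x + 35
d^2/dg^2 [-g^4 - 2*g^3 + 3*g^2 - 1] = -12*g^2 - 12*g + 6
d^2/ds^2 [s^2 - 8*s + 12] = 2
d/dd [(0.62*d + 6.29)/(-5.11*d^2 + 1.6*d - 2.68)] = (3.1682*d^2 + 64.2838*d - 11.7256)/(26.1121*d^4 - 16.352*d^3 + 29.9496*d^2 - 8.576*d + 7.1824)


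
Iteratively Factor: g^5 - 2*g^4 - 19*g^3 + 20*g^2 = (g)*(g^4 - 2*g^3 - 19*g^2 + 20*g) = g*(g - 5)*(g^3 + 3*g^2 - 4*g) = g*(g - 5)*(g + 4)*(g^2 - g) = g^2*(g - 5)*(g + 4)*(g - 1)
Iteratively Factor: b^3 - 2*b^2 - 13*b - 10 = (b + 1)*(b^2 - 3*b - 10) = (b - 5)*(b + 1)*(b + 2)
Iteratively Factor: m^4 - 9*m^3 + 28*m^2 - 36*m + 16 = (m - 1)*(m^3 - 8*m^2 + 20*m - 16) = (m - 4)*(m - 1)*(m^2 - 4*m + 4) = (m - 4)*(m - 2)*(m - 1)*(m - 2)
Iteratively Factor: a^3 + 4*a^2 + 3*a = (a + 1)*(a^2 + 3*a) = (a + 1)*(a + 3)*(a)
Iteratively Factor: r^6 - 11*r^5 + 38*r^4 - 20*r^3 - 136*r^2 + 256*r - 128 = (r - 2)*(r^5 - 9*r^4 + 20*r^3 + 20*r^2 - 96*r + 64) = (r - 2)*(r + 2)*(r^4 - 11*r^3 + 42*r^2 - 64*r + 32) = (r - 2)*(r - 1)*(r + 2)*(r^3 - 10*r^2 + 32*r - 32) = (r - 2)^2*(r - 1)*(r + 2)*(r^2 - 8*r + 16) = (r - 4)*(r - 2)^2*(r - 1)*(r + 2)*(r - 4)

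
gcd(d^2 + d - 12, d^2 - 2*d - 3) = d - 3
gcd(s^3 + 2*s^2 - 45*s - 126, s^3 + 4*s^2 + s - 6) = s + 3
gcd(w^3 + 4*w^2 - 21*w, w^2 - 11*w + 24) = w - 3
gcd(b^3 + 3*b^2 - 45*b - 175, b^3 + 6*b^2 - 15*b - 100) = b^2 + 10*b + 25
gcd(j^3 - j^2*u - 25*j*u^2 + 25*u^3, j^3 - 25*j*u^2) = -j^2 + 25*u^2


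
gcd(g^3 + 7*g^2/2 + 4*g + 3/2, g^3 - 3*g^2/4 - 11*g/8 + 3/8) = g + 1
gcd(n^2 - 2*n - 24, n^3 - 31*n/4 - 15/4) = 1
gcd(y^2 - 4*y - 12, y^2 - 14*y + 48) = y - 6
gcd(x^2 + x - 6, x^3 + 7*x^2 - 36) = x^2 + x - 6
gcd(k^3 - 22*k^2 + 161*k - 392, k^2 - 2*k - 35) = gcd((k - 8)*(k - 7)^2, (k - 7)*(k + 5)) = k - 7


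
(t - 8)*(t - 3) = t^2 - 11*t + 24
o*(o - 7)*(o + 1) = o^3 - 6*o^2 - 7*o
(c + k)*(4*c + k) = 4*c^2 + 5*c*k + k^2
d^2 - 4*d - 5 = (d - 5)*(d + 1)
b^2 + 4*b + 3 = (b + 1)*(b + 3)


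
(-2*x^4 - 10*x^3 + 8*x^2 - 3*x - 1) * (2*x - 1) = -4*x^5 - 18*x^4 + 26*x^3 - 14*x^2 + x + 1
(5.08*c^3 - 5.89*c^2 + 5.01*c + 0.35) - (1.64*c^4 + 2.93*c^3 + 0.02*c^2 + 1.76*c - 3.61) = -1.64*c^4 + 2.15*c^3 - 5.91*c^2 + 3.25*c + 3.96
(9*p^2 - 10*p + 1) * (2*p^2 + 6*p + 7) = 18*p^4 + 34*p^3 + 5*p^2 - 64*p + 7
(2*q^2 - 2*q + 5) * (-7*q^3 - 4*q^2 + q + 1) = -14*q^5 + 6*q^4 - 25*q^3 - 20*q^2 + 3*q + 5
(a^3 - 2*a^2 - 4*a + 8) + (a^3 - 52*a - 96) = 2*a^3 - 2*a^2 - 56*a - 88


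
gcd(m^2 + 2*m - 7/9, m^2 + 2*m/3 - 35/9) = m + 7/3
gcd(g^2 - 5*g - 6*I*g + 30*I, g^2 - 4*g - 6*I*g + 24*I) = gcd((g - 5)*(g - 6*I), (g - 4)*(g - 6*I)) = g - 6*I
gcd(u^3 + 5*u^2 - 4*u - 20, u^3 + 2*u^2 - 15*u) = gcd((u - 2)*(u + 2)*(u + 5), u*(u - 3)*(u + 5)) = u + 5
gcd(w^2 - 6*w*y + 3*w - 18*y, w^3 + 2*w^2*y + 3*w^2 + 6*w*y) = w + 3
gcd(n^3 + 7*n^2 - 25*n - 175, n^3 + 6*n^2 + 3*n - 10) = n + 5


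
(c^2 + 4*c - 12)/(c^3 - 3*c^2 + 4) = (c + 6)/(c^2 - c - 2)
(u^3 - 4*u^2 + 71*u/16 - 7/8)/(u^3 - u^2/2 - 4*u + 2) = (16*u^2 - 32*u + 7)/(8*(2*u^2 + 3*u - 2))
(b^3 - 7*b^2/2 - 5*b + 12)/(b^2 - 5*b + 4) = (b^2 + b/2 - 3)/(b - 1)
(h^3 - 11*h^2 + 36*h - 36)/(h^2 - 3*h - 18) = (h^2 - 5*h + 6)/(h + 3)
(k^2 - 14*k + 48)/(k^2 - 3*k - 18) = (k - 8)/(k + 3)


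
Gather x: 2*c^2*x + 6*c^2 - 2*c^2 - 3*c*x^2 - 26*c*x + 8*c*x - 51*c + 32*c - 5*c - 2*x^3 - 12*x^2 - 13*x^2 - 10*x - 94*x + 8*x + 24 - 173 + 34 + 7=4*c^2 - 24*c - 2*x^3 + x^2*(-3*c - 25) + x*(2*c^2 - 18*c - 96) - 108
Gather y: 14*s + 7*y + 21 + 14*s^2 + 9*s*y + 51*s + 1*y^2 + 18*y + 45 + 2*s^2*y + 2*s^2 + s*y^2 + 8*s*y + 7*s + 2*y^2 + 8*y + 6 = 16*s^2 + 72*s + y^2*(s + 3) + y*(2*s^2 + 17*s + 33) + 72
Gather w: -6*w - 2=-6*w - 2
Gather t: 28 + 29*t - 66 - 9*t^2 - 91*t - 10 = -9*t^2 - 62*t - 48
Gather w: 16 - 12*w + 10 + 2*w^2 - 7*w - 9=2*w^2 - 19*w + 17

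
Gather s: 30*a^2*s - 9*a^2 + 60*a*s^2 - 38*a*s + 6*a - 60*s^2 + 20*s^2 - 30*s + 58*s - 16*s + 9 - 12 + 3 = -9*a^2 + 6*a + s^2*(60*a - 40) + s*(30*a^2 - 38*a + 12)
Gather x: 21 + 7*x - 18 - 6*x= x + 3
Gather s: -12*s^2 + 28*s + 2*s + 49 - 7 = -12*s^2 + 30*s + 42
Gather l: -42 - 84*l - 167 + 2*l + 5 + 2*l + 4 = -80*l - 200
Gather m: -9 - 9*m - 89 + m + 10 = -8*m - 88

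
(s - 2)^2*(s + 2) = s^3 - 2*s^2 - 4*s + 8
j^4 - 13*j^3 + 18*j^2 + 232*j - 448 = (j - 8)*(j - 7)*(j - 2)*(j + 4)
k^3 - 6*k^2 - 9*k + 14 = (k - 7)*(k - 1)*(k + 2)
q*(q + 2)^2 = q^3 + 4*q^2 + 4*q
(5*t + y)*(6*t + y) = 30*t^2 + 11*t*y + y^2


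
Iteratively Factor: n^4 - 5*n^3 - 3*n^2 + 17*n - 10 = (n + 2)*(n^3 - 7*n^2 + 11*n - 5) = (n - 1)*(n + 2)*(n^2 - 6*n + 5) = (n - 1)^2*(n + 2)*(n - 5)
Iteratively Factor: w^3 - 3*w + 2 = (w - 1)*(w^2 + w - 2) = (w - 1)^2*(w + 2)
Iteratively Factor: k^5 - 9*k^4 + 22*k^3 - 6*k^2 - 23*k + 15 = (k - 1)*(k^4 - 8*k^3 + 14*k^2 + 8*k - 15) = (k - 1)^2*(k^3 - 7*k^2 + 7*k + 15) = (k - 3)*(k - 1)^2*(k^2 - 4*k - 5) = (k - 3)*(k - 1)^2*(k + 1)*(k - 5)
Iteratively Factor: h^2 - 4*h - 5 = (h - 5)*(h + 1)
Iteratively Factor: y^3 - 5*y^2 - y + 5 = (y - 1)*(y^2 - 4*y - 5) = (y - 1)*(y + 1)*(y - 5)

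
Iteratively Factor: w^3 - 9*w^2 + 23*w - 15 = (w - 3)*(w^2 - 6*w + 5) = (w - 3)*(w - 1)*(w - 5)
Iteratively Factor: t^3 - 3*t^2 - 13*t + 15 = (t + 3)*(t^2 - 6*t + 5) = (t - 5)*(t + 3)*(t - 1)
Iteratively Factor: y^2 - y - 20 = (y - 5)*(y + 4)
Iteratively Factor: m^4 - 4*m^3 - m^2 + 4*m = (m - 4)*(m^3 - m) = m*(m - 4)*(m^2 - 1) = m*(m - 4)*(m + 1)*(m - 1)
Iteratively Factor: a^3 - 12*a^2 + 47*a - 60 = (a - 4)*(a^2 - 8*a + 15) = (a - 5)*(a - 4)*(a - 3)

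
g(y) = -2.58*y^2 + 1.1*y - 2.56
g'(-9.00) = 47.54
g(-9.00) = -221.44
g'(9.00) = -45.34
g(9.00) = -201.64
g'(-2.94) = 16.27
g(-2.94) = -28.09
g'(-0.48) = 3.58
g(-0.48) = -3.68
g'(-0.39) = 3.11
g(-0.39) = -3.38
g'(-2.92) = 16.17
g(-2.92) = -27.77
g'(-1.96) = 11.21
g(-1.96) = -14.63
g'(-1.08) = 6.67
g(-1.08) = -6.76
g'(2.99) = -14.33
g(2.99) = -22.34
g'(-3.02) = 16.68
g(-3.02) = -29.41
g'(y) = 1.1 - 5.16*y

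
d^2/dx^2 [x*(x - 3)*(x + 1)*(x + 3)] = 12*x^2 + 6*x - 18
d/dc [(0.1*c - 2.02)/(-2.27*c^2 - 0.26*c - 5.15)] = (0.227*c^2 - 9.1708*c - 1.0402)/(5.1529*c^4 + 1.1804*c^3 + 23.4486*c^2 + 2.678*c + 26.5225)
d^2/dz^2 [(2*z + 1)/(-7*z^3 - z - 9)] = 2*(-(2*z + 1)*(21*z^2 + 1)^2 + (42*z^2 + 21*z*(2*z + 1) + 2)*(7*z^3 + z + 9))/(7*z^3 + z + 9)^3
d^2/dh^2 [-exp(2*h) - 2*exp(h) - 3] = (-4*exp(h) - 2)*exp(h)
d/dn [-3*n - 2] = -3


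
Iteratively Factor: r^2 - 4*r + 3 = (r - 1)*(r - 3)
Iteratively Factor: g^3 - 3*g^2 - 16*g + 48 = (g - 4)*(g^2 + g - 12) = (g - 4)*(g + 4)*(g - 3)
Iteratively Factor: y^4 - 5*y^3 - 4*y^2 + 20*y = (y)*(y^3 - 5*y^2 - 4*y + 20) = y*(y - 5)*(y^2 - 4) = y*(y - 5)*(y + 2)*(y - 2)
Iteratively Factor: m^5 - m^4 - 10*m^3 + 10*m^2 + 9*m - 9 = (m - 1)*(m^4 - 10*m^2 + 9) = (m - 1)*(m + 3)*(m^3 - 3*m^2 - m + 3) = (m - 3)*(m - 1)*(m + 3)*(m^2 - 1) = (m - 3)*(m - 1)*(m + 1)*(m + 3)*(m - 1)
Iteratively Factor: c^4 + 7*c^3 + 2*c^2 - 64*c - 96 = (c + 4)*(c^3 + 3*c^2 - 10*c - 24) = (c - 3)*(c + 4)*(c^2 + 6*c + 8) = (c - 3)*(c + 4)^2*(c + 2)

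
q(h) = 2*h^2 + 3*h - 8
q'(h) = 4*h + 3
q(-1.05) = -8.94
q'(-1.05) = -1.20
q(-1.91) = -6.43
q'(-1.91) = -4.64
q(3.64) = 29.42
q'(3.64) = 17.56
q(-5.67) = 39.29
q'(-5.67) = -19.68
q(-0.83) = -9.11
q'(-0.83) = -0.32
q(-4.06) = 12.79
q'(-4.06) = -13.24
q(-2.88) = -0.05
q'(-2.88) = -8.52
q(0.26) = -7.08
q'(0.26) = 4.04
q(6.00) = 82.00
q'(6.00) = 27.00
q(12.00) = 316.00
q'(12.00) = 51.00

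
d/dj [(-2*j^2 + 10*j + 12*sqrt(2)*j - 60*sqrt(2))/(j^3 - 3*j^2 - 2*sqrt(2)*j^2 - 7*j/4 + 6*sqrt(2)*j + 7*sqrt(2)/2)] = 8*(4*j^4 - 48*sqrt(2)*j^3 - 40*j^3 + 163*j^2 + 448*sqrt(2)*j^2 - 748*sqrt(2)*j - 960*j - 140*sqrt(2) + 1608)/(16*j^6 - 96*j^5 - 64*sqrt(2)*j^5 + 216*j^4 + 384*sqrt(2)*j^4 - 600*j^3 - 352*sqrt(2)*j^3 - 672*sqrt(2)*j^2 + 753*j^2 - 196*sqrt(2)*j + 1344*j + 392)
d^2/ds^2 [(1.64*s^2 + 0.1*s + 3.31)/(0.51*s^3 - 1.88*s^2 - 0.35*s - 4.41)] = (0.853128*s^6 + 0.156060000000011*s^5 + 11.512332*s^4 - 0.554372000000015*s^3 - 12.234378*s^2 + 52.760526*s + 9.406922)/(0.132651*s^9 - 1.466964*s^8 + 5.134527*s^7 - 8.072315*s^6 + 21.846153*s^5 - 42.727902*s^4 + 12.302038*s^3 - 111.307959*s^2 - 20.420505*s - 85.766121)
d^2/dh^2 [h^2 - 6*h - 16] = 2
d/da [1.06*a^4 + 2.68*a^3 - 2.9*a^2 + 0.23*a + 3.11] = 4.24*a^3 + 8.04*a^2 - 5.8*a + 0.23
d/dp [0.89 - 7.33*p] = -7.33000000000000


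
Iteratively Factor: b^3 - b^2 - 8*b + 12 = (b - 2)*(b^2 + b - 6) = (b - 2)*(b + 3)*(b - 2)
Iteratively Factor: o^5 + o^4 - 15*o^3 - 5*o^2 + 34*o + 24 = (o + 4)*(o^4 - 3*o^3 - 3*o^2 + 7*o + 6) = (o + 1)*(o + 4)*(o^3 - 4*o^2 + o + 6) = (o - 2)*(o + 1)*(o + 4)*(o^2 - 2*o - 3) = (o - 2)*(o + 1)^2*(o + 4)*(o - 3)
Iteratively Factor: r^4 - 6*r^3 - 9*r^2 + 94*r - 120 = (r + 4)*(r^3 - 10*r^2 + 31*r - 30) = (r - 5)*(r + 4)*(r^2 - 5*r + 6) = (r - 5)*(r - 3)*(r + 4)*(r - 2)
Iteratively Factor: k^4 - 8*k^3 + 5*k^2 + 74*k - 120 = (k - 5)*(k^3 - 3*k^2 - 10*k + 24) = (k - 5)*(k - 4)*(k^2 + k - 6) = (k - 5)*(k - 4)*(k - 2)*(k + 3)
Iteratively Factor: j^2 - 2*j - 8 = (j - 4)*(j + 2)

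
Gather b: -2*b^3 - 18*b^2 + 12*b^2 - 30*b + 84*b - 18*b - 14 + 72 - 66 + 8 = -2*b^3 - 6*b^2 + 36*b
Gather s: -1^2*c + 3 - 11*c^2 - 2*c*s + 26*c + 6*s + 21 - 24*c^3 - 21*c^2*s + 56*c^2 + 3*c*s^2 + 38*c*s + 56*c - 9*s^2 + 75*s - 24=-24*c^3 + 45*c^2 + 81*c + s^2*(3*c - 9) + s*(-21*c^2 + 36*c + 81)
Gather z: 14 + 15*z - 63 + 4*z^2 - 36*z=4*z^2 - 21*z - 49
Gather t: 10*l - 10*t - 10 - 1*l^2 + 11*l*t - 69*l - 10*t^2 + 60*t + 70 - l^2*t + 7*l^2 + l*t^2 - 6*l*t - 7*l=6*l^2 - 66*l + t^2*(l - 10) + t*(-l^2 + 5*l + 50) + 60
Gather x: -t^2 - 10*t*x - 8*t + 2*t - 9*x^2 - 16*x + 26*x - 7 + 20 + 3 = -t^2 - 6*t - 9*x^2 + x*(10 - 10*t) + 16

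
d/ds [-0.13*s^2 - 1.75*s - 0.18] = -0.26*s - 1.75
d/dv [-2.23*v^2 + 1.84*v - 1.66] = 1.84 - 4.46*v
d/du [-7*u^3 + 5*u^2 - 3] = u*(10 - 21*u)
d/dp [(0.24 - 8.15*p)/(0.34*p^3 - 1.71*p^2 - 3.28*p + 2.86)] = (5.542*p^3 - 14.1813*p^2 + 0.820799999999998*p - 22.5218)/(0.1156*p^6 - 1.1628*p^5 + 0.6937*p^4 + 13.1624*p^3 + 0.977199999999998*p^2 - 18.7616*p + 8.1796)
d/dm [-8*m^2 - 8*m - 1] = -16*m - 8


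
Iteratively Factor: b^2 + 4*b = (b)*(b + 4)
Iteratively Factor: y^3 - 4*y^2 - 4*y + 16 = (y - 4)*(y^2 - 4) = (y - 4)*(y + 2)*(y - 2)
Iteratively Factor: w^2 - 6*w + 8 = (w - 4)*(w - 2)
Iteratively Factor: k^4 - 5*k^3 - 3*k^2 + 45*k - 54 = (k - 2)*(k^3 - 3*k^2 - 9*k + 27) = (k - 3)*(k - 2)*(k^2 - 9) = (k - 3)*(k - 2)*(k + 3)*(k - 3)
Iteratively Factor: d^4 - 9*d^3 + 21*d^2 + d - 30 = (d - 5)*(d^3 - 4*d^2 + d + 6) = (d - 5)*(d - 3)*(d^2 - d - 2) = (d - 5)*(d - 3)*(d + 1)*(d - 2)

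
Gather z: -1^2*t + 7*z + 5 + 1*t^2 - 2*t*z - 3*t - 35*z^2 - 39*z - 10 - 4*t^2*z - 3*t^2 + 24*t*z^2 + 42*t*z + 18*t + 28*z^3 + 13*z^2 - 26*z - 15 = -2*t^2 + 14*t + 28*z^3 + z^2*(24*t - 22) + z*(-4*t^2 + 40*t - 58) - 20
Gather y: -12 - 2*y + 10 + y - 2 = -y - 4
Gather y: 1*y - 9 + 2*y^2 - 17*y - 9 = 2*y^2 - 16*y - 18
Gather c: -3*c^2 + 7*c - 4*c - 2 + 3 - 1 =-3*c^2 + 3*c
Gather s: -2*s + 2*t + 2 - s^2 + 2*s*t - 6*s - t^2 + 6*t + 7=-s^2 + s*(2*t - 8) - t^2 + 8*t + 9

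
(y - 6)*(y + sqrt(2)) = y^2 - 6*y + sqrt(2)*y - 6*sqrt(2)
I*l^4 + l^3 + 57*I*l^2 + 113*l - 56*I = (l - 7*I)*(l - I)*(l + 8*I)*(I*l + 1)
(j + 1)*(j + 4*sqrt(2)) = j^2 + j + 4*sqrt(2)*j + 4*sqrt(2)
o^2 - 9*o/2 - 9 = (o - 6)*(o + 3/2)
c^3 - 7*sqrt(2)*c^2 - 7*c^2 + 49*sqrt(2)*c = c*(c - 7)*(c - 7*sqrt(2))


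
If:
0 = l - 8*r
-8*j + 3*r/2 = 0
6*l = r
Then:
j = 0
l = 0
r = 0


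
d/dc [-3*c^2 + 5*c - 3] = 5 - 6*c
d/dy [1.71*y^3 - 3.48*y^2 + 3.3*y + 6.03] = 5.13*y^2 - 6.96*y + 3.3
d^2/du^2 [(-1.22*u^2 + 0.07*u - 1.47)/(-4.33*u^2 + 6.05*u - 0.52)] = (-2.8421709430404e-14*u^4 + 61.294614*u^3 + 148.883586*u^2 - 230.107458*u + 101.210982)/(81.182737*u^6 - 340.292535*u^5 + 504.714759*u^4 - 303.178205*u^3 + 60.612396*u^2 - 4.90776*u + 0.140608)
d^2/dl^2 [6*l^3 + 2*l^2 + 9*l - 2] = 36*l + 4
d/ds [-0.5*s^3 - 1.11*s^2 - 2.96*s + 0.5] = -1.5*s^2 - 2.22*s - 2.96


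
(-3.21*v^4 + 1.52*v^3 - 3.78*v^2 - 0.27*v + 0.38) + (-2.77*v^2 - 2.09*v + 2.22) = -3.21*v^4 + 1.52*v^3 - 6.55*v^2 - 2.36*v + 2.6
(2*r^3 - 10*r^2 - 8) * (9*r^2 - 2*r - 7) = 18*r^5 - 94*r^4 + 6*r^3 - 2*r^2 + 16*r + 56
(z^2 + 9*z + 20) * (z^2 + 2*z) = z^4 + 11*z^3 + 38*z^2 + 40*z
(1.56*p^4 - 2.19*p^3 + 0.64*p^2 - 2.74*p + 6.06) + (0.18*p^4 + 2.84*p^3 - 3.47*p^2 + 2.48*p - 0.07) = 1.74*p^4 + 0.65*p^3 - 2.83*p^2 - 0.26*p + 5.99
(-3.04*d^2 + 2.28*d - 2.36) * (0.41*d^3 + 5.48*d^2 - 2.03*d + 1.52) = -1.2464*d^5 - 15.7244*d^4 + 17.698*d^3 - 22.182*d^2 + 8.2564*d - 3.5872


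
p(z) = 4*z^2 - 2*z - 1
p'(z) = 8*z - 2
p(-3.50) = 55.00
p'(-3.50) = -30.00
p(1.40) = 4.04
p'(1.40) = 9.20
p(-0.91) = 4.13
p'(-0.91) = -9.28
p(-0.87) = 3.77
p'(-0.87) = -8.96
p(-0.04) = -0.91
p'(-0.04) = -2.32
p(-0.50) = 1.00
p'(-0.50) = -6.00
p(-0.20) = -0.44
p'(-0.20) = -3.60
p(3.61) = 43.91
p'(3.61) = 26.88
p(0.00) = -1.00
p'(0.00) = -2.00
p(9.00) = 305.00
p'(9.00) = 70.00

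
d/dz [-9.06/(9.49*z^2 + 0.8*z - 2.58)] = (171.9588*z + 7.248)/(9.49*z^2 + 0.8*z - 2.58)^2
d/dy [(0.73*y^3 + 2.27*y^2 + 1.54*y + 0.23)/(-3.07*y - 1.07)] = (-4.4822*y^3 - 9.3122*y^2 - 4.8578*y - 0.9417)/(9.4249*y^2 + 6.5698*y + 1.1449)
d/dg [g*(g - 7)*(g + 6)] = 3*g^2 - 2*g - 42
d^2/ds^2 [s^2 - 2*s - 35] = 2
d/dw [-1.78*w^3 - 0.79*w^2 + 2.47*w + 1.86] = -5.34*w^2 - 1.58*w + 2.47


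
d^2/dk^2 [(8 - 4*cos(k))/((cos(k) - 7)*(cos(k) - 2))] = 4*(cos(k)^2 + 7*cos(k) - 2)/(cos(k) - 7)^3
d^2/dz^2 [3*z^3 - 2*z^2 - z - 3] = 18*z - 4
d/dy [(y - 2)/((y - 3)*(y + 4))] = (-y^2 + 4*y - 10)/(y^4 + 2*y^3 - 23*y^2 - 24*y + 144)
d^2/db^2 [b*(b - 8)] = 2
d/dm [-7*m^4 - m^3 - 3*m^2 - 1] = m*(-28*m^2 - 3*m - 6)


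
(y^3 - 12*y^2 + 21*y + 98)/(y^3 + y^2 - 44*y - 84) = (y - 7)/(y + 6)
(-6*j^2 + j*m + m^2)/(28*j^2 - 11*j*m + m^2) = (-6*j^2 + j*m + m^2)/(28*j^2 - 11*j*m + m^2)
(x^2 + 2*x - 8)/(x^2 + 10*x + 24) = (x - 2)/(x + 6)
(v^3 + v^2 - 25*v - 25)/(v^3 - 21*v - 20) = (v + 5)/(v + 4)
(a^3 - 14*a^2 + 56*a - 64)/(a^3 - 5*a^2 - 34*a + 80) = (a - 4)/(a + 5)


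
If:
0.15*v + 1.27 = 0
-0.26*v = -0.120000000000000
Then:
No Solution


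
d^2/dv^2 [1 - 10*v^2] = -20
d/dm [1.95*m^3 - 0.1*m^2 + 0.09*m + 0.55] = 5.85*m^2 - 0.2*m + 0.09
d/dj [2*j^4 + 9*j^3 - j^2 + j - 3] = 8*j^3 + 27*j^2 - 2*j + 1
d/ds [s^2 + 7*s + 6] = 2*s + 7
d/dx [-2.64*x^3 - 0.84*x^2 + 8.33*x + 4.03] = -7.92*x^2 - 1.68*x + 8.33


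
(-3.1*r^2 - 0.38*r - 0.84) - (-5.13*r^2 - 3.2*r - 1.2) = 2.03*r^2 + 2.82*r + 0.36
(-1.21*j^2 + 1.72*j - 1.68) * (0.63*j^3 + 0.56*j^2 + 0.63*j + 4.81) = -0.7623*j^5 + 0.406*j^4 - 0.8575*j^3 - 5.6773*j^2 + 7.2148*j - 8.0808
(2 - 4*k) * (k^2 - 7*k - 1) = -4*k^3 + 30*k^2 - 10*k - 2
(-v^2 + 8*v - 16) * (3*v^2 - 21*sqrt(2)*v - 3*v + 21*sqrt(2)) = -3*v^4 + 27*v^3 + 21*sqrt(2)*v^3 - 189*sqrt(2)*v^2 - 72*v^2 + 48*v + 504*sqrt(2)*v - 336*sqrt(2)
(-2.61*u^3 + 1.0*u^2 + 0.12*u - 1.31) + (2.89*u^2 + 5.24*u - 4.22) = -2.61*u^3 + 3.89*u^2 + 5.36*u - 5.53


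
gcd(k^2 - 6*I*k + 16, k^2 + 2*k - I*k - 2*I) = 1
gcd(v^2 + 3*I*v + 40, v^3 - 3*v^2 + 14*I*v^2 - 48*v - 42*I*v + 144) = v + 8*I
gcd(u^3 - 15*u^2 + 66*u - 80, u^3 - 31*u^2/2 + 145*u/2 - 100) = u^2 - 13*u + 40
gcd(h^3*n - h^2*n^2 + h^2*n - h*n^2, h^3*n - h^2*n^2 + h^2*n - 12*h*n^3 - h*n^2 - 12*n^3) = h*n + n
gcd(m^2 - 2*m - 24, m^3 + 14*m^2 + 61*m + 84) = m + 4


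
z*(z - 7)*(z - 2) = z^3 - 9*z^2 + 14*z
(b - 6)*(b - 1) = b^2 - 7*b + 6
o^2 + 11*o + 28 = (o + 4)*(o + 7)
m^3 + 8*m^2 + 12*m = m*(m + 2)*(m + 6)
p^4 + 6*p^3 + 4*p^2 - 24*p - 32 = (p - 2)*(p + 2)^2*(p + 4)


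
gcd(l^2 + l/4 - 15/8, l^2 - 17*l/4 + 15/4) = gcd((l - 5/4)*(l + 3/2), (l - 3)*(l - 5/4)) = l - 5/4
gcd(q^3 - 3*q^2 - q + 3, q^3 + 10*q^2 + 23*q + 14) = q + 1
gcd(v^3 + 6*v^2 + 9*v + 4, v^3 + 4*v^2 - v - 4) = v^2 + 5*v + 4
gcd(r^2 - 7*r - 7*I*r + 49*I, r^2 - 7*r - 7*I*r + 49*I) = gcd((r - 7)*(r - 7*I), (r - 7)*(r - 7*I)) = r^2 + r*(-7 - 7*I) + 49*I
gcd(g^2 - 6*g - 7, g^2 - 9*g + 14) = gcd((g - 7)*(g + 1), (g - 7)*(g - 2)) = g - 7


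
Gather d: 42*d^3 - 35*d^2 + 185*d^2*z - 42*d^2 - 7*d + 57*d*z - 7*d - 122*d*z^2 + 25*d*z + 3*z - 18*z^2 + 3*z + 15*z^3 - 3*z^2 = 42*d^3 + d^2*(185*z - 77) + d*(-122*z^2 + 82*z - 14) + 15*z^3 - 21*z^2 + 6*z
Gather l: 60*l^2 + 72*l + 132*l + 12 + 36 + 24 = 60*l^2 + 204*l + 72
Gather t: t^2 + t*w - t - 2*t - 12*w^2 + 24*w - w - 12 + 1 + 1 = t^2 + t*(w - 3) - 12*w^2 + 23*w - 10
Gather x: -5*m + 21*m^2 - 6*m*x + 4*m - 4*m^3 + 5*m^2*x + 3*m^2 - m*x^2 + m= -4*m^3 + 24*m^2 - m*x^2 + x*(5*m^2 - 6*m)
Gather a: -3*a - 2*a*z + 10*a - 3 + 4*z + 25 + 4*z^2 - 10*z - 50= a*(7 - 2*z) + 4*z^2 - 6*z - 28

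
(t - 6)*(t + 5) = t^2 - t - 30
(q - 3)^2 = q^2 - 6*q + 9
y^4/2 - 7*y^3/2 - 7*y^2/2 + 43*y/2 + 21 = (y/2 + 1)*(y - 7)*(y - 3)*(y + 1)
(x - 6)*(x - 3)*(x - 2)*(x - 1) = x^4 - 12*x^3 + 47*x^2 - 72*x + 36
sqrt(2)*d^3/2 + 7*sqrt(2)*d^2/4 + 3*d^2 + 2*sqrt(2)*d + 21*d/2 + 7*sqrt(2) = (d + 7/2)*(d + 2*sqrt(2))*(sqrt(2)*d/2 + 1)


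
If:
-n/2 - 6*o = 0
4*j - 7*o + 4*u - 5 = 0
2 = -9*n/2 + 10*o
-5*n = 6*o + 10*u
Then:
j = 727/640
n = -3/8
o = 1/32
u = 27/160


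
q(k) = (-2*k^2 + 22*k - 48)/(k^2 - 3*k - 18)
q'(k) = (3 - 2*k)*(-2*k^2 + 22*k - 48)/(k^2 - 3*k - 18)^2 + (22 - 4*k)/(k^2 - 3*k - 18)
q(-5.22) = -8.73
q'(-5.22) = -2.99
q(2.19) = 0.48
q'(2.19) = -0.64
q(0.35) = 2.14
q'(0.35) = -1.35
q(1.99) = 0.61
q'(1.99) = -0.67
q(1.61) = 0.88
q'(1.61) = -0.76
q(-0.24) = 3.10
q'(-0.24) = -1.96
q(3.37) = -0.20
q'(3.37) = -0.55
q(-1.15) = 5.74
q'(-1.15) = -4.31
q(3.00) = 0.00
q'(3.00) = -0.56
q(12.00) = -0.80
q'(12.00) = -0.10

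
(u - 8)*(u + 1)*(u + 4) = u^3 - 3*u^2 - 36*u - 32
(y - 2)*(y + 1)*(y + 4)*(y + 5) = y^4 + 8*y^3 + 9*y^2 - 38*y - 40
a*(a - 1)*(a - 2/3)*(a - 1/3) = a^4 - 2*a^3 + 11*a^2/9 - 2*a/9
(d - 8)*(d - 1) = d^2 - 9*d + 8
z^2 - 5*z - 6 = (z - 6)*(z + 1)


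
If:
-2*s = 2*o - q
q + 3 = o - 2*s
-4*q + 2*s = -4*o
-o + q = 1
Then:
No Solution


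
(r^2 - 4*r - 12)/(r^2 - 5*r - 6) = (r + 2)/(r + 1)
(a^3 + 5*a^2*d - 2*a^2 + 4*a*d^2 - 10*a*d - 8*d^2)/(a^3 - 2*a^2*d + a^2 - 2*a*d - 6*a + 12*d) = (a^2 + 5*a*d + 4*d^2)/(a^2 - 2*a*d + 3*a - 6*d)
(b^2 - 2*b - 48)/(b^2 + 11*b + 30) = (b - 8)/(b + 5)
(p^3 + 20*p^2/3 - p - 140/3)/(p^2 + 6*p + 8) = (3*p^2 + 8*p - 35)/(3*(p + 2))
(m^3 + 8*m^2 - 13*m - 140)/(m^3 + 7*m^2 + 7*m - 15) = (m^2 + 3*m - 28)/(m^2 + 2*m - 3)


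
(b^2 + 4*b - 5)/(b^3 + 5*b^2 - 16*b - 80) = (b - 1)/(b^2 - 16)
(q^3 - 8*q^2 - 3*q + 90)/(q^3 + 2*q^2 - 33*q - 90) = (q - 5)/(q + 5)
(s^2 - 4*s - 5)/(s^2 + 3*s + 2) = (s - 5)/(s + 2)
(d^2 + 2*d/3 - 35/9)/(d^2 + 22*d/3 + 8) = (9*d^2 + 6*d - 35)/(3*(3*d^2 + 22*d + 24))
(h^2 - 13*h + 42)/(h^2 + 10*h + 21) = (h^2 - 13*h + 42)/(h^2 + 10*h + 21)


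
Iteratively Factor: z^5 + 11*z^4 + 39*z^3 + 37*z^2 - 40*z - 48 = (z + 4)*(z^4 + 7*z^3 + 11*z^2 - 7*z - 12) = (z - 1)*(z + 4)*(z^3 + 8*z^2 + 19*z + 12) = (z - 1)*(z + 3)*(z + 4)*(z^2 + 5*z + 4) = (z - 1)*(z + 3)*(z + 4)^2*(z + 1)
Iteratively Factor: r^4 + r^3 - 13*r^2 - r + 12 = (r - 3)*(r^3 + 4*r^2 - r - 4) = (r - 3)*(r + 4)*(r^2 - 1) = (r - 3)*(r - 1)*(r + 4)*(r + 1)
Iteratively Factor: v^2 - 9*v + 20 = (v - 4)*(v - 5)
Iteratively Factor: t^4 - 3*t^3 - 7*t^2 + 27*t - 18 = (t + 3)*(t^3 - 6*t^2 + 11*t - 6) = (t - 1)*(t + 3)*(t^2 - 5*t + 6) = (t - 3)*(t - 1)*(t + 3)*(t - 2)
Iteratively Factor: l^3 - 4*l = (l + 2)*(l^2 - 2*l) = l*(l + 2)*(l - 2)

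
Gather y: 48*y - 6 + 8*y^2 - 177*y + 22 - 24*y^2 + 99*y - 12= -16*y^2 - 30*y + 4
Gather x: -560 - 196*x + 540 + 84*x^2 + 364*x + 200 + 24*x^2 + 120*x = 108*x^2 + 288*x + 180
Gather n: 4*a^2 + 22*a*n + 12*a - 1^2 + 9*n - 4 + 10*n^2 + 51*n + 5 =4*a^2 + 12*a + 10*n^2 + n*(22*a + 60)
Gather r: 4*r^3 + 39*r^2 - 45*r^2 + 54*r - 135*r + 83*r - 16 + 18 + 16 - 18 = 4*r^3 - 6*r^2 + 2*r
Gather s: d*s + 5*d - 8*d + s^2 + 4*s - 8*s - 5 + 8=-3*d + s^2 + s*(d - 4) + 3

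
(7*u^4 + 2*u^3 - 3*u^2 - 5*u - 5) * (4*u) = 28*u^5 + 8*u^4 - 12*u^3 - 20*u^2 - 20*u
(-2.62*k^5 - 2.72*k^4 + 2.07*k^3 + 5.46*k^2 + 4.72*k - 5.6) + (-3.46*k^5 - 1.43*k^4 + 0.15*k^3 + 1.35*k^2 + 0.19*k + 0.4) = -6.08*k^5 - 4.15*k^4 + 2.22*k^3 + 6.81*k^2 + 4.91*k - 5.2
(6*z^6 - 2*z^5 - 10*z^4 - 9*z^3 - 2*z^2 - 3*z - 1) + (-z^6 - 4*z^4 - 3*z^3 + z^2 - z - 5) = 5*z^6 - 2*z^5 - 14*z^4 - 12*z^3 - z^2 - 4*z - 6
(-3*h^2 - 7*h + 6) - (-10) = -3*h^2 - 7*h + 16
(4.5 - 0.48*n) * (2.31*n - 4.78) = -1.1088*n^2 + 12.6894*n - 21.51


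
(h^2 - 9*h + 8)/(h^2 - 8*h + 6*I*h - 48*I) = (h - 1)/(h + 6*I)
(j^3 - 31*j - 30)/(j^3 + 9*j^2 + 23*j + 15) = (j - 6)/(j + 3)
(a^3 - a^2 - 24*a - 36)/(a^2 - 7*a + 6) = (a^2 + 5*a + 6)/(a - 1)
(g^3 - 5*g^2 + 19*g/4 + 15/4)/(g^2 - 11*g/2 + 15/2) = g + 1/2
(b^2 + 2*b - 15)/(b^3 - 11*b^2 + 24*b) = (b + 5)/(b*(b - 8))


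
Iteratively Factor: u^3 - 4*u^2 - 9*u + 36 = (u - 4)*(u^2 - 9) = (u - 4)*(u - 3)*(u + 3)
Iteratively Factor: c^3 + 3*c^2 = (c)*(c^2 + 3*c) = c*(c + 3)*(c)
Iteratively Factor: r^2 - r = (r - 1)*(r)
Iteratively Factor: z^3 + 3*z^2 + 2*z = (z)*(z^2 + 3*z + 2) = z*(z + 1)*(z + 2)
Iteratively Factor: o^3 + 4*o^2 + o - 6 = (o + 2)*(o^2 + 2*o - 3) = (o - 1)*(o + 2)*(o + 3)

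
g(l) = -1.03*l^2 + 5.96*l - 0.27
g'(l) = 5.96 - 2.06*l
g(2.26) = 7.94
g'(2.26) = 1.30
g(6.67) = -6.34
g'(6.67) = -7.78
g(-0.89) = -6.39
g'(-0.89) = 7.79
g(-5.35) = -61.64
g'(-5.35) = 16.98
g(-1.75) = -13.85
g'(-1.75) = 9.56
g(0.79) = 3.80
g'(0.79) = 4.33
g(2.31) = 8.00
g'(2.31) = 1.20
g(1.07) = 4.93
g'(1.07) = 3.76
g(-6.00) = -73.11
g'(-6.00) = 18.32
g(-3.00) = -27.42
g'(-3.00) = 12.14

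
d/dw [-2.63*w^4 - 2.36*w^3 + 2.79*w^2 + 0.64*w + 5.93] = -10.52*w^3 - 7.08*w^2 + 5.58*w + 0.64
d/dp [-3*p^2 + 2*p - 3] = 2 - 6*p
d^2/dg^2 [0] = 0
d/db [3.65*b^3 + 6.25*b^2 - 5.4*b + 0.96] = 10.95*b^2 + 12.5*b - 5.4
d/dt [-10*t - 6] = -10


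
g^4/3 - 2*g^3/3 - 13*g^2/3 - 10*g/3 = g*(g/3 + 1/3)*(g - 5)*(g + 2)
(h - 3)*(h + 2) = h^2 - h - 6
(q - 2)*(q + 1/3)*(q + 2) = q^3 + q^2/3 - 4*q - 4/3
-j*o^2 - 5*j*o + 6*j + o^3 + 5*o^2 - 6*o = (-j + o)*(o - 1)*(o + 6)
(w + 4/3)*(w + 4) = w^2 + 16*w/3 + 16/3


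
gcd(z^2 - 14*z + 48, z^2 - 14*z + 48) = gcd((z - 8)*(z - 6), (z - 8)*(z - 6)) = z^2 - 14*z + 48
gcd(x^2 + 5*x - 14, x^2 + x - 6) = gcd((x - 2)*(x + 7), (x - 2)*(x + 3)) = x - 2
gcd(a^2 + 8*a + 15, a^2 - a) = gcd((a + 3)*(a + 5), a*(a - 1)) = 1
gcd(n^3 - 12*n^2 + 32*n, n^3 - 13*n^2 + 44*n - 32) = n^2 - 12*n + 32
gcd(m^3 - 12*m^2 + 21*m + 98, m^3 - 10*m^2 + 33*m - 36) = 1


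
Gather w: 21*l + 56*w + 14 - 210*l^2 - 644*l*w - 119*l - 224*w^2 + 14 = -210*l^2 - 98*l - 224*w^2 + w*(56 - 644*l) + 28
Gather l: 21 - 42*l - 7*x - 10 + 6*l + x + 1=-36*l - 6*x + 12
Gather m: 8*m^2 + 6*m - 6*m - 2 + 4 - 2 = 8*m^2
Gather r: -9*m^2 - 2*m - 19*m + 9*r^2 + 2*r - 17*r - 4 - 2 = -9*m^2 - 21*m + 9*r^2 - 15*r - 6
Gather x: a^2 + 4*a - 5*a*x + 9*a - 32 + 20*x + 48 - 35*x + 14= a^2 + 13*a + x*(-5*a - 15) + 30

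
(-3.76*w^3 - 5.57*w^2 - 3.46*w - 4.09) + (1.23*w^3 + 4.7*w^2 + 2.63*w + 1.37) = -2.53*w^3 - 0.87*w^2 - 0.83*w - 2.72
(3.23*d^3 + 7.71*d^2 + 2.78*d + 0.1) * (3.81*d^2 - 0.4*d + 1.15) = 12.3063*d^5 + 28.0831*d^4 + 11.2223*d^3 + 8.1355*d^2 + 3.157*d + 0.115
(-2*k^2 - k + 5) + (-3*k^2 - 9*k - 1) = -5*k^2 - 10*k + 4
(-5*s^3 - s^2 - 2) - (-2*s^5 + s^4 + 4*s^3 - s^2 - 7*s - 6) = 2*s^5 - s^4 - 9*s^3 + 7*s + 4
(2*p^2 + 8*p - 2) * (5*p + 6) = 10*p^3 + 52*p^2 + 38*p - 12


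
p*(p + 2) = p^2 + 2*p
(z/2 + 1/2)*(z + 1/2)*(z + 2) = z^3/2 + 7*z^2/4 + 7*z/4 + 1/2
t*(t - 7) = t^2 - 7*t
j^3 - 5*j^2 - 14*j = j*(j - 7)*(j + 2)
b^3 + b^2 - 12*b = b*(b - 3)*(b + 4)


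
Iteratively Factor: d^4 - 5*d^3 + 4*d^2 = (d - 4)*(d^3 - d^2) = d*(d - 4)*(d^2 - d) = d^2*(d - 4)*(d - 1)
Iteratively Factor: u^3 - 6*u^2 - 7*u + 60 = (u - 4)*(u^2 - 2*u - 15) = (u - 5)*(u - 4)*(u + 3)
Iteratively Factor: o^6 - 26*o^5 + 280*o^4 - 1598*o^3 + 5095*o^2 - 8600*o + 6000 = (o - 4)*(o^5 - 22*o^4 + 192*o^3 - 830*o^2 + 1775*o - 1500) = (o - 5)*(o - 4)*(o^4 - 17*o^3 + 107*o^2 - 295*o + 300) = (o - 5)*(o - 4)^2*(o^3 - 13*o^2 + 55*o - 75) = (o - 5)^2*(o - 4)^2*(o^2 - 8*o + 15) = (o - 5)^2*(o - 4)^2*(o - 3)*(o - 5)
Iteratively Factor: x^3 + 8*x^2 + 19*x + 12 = (x + 3)*(x^2 + 5*x + 4) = (x + 1)*(x + 3)*(x + 4)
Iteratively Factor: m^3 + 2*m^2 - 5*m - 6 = (m - 2)*(m^2 + 4*m + 3) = (m - 2)*(m + 1)*(m + 3)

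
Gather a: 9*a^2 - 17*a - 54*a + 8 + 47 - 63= 9*a^2 - 71*a - 8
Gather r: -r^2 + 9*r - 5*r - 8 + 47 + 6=-r^2 + 4*r + 45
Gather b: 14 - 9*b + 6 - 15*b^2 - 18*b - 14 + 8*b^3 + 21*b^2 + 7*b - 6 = 8*b^3 + 6*b^2 - 20*b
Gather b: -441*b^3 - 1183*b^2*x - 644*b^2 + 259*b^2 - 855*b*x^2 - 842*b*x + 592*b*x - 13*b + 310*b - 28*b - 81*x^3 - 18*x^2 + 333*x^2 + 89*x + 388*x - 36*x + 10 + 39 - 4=-441*b^3 + b^2*(-1183*x - 385) + b*(-855*x^2 - 250*x + 269) - 81*x^3 + 315*x^2 + 441*x + 45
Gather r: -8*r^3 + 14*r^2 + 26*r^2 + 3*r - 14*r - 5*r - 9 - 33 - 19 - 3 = -8*r^3 + 40*r^2 - 16*r - 64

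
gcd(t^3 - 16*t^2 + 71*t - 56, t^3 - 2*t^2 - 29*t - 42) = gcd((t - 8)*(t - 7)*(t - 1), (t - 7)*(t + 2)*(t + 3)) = t - 7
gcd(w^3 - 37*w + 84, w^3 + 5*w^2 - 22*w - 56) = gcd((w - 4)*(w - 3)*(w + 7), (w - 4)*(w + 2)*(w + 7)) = w^2 + 3*w - 28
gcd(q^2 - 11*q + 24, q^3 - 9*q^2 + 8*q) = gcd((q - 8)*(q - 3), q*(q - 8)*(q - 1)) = q - 8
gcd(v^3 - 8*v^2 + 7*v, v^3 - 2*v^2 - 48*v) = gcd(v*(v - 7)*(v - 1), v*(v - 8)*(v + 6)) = v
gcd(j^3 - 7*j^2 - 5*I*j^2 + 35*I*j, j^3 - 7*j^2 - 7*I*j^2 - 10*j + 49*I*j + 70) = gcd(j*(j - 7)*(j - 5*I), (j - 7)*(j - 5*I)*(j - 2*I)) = j^2 + j*(-7 - 5*I) + 35*I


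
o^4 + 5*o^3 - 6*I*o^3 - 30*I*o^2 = o^2*(o + 5)*(o - 6*I)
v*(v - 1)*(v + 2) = v^3 + v^2 - 2*v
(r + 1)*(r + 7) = r^2 + 8*r + 7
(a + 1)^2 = a^2 + 2*a + 1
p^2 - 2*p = p*(p - 2)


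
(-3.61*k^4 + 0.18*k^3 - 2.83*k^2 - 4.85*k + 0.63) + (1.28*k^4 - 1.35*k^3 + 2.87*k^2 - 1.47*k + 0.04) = -2.33*k^4 - 1.17*k^3 + 0.04*k^2 - 6.32*k + 0.67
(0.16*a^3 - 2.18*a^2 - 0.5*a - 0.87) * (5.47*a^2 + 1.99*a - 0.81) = 0.8752*a^5 - 11.6062*a^4 - 7.2028*a^3 - 3.9881*a^2 - 1.3263*a + 0.7047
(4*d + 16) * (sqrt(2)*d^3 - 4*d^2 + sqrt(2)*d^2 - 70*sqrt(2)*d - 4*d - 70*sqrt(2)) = 4*sqrt(2)*d^4 - 16*d^3 + 20*sqrt(2)*d^3 - 264*sqrt(2)*d^2 - 80*d^2 - 1400*sqrt(2)*d - 64*d - 1120*sqrt(2)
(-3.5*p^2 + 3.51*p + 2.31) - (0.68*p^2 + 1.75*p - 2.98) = -4.18*p^2 + 1.76*p + 5.29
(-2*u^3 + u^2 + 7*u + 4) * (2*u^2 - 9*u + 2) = -4*u^5 + 20*u^4 + u^3 - 53*u^2 - 22*u + 8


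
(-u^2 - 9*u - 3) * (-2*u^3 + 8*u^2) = 2*u^5 + 10*u^4 - 66*u^3 - 24*u^2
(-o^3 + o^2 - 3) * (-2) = 2*o^3 - 2*o^2 + 6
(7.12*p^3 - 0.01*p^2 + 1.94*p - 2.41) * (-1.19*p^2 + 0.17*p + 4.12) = -8.4728*p^5 + 1.2223*p^4 + 27.0241*p^3 + 3.1565*p^2 + 7.5831*p - 9.9292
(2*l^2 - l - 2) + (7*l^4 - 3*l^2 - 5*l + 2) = 7*l^4 - l^2 - 6*l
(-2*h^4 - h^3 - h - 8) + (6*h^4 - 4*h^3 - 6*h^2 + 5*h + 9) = 4*h^4 - 5*h^3 - 6*h^2 + 4*h + 1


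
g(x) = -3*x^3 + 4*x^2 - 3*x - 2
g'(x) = -9*x^2 + 8*x - 3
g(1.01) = -4.04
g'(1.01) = -4.10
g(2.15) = -19.78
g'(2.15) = -27.40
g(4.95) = -282.70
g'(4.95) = -183.92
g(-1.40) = 18.27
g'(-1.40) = -31.84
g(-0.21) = -1.17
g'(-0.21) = -5.08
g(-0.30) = -0.66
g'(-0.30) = -6.21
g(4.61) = -224.74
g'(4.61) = -157.39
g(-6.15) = 865.57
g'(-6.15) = -392.60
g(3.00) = -56.00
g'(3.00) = -60.00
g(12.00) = -4646.00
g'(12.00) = -1203.00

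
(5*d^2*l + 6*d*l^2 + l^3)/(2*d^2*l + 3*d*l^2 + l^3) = (5*d + l)/(2*d + l)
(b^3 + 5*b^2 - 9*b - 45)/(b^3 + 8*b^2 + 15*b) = (b - 3)/b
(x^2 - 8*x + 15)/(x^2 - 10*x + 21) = (x - 5)/(x - 7)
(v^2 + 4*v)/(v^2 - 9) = v*(v + 4)/(v^2 - 9)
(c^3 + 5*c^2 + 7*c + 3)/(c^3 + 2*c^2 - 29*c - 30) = (c^2 + 4*c + 3)/(c^2 + c - 30)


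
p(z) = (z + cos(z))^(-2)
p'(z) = (2*sin(z) - 2)/(z + cos(z))^3 = 2*(sin(z) - 1)/(z + cos(z))^3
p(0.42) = 0.56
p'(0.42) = -0.50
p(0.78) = 0.45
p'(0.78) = -0.18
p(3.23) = 0.20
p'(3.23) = -0.20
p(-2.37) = 0.10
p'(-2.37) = 0.12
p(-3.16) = 0.06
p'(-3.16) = 0.03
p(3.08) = 0.23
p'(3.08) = -0.21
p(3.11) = 0.22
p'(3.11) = -0.21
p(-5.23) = 0.04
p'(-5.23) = 0.00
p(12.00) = 0.01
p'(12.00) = 0.00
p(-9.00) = 0.01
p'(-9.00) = 0.00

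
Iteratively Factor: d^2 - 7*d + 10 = (d - 5)*(d - 2)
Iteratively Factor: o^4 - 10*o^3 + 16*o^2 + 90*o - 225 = (o + 3)*(o^3 - 13*o^2 + 55*o - 75) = (o - 3)*(o + 3)*(o^2 - 10*o + 25) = (o - 5)*(o - 3)*(o + 3)*(o - 5)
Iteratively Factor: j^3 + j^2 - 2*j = (j - 1)*(j^2 + 2*j) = (j - 1)*(j + 2)*(j)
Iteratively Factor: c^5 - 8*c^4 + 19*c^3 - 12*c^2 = (c - 3)*(c^4 - 5*c^3 + 4*c^2) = (c - 4)*(c - 3)*(c^3 - c^2) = c*(c - 4)*(c - 3)*(c^2 - c) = c*(c - 4)*(c - 3)*(c - 1)*(c)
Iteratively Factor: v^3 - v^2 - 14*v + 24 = (v + 4)*(v^2 - 5*v + 6) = (v - 2)*(v + 4)*(v - 3)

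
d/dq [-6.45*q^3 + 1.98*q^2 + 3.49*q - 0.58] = -19.35*q^2 + 3.96*q + 3.49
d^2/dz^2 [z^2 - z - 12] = 2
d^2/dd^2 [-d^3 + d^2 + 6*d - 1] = 2 - 6*d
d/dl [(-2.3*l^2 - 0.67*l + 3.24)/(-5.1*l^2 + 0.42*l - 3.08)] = (-4.383*l^2 + 47.216*l + 0.7028)/(26.01*l^4 - 4.284*l^3 + 31.5924*l^2 - 2.5872*l + 9.4864)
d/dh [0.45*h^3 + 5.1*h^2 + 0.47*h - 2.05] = 1.35*h^2 + 10.2*h + 0.47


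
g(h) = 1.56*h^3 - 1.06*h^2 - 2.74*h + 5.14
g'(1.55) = 5.22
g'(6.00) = 153.02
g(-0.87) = 5.69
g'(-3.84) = 74.41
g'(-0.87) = 2.65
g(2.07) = 8.76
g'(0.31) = -2.95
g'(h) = 4.68*h^2 - 2.12*h - 2.74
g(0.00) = 5.14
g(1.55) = 4.16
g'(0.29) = -2.96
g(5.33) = 196.64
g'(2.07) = 12.92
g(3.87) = 69.08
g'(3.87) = 59.15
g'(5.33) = 118.91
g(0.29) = 4.29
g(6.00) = 287.50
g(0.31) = 4.24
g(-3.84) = -88.30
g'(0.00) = -2.74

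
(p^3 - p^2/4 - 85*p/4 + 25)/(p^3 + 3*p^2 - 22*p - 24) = (4*p^2 + 15*p - 25)/(4*(p^2 + 7*p + 6))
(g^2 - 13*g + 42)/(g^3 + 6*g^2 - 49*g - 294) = (g - 6)/(g^2 + 13*g + 42)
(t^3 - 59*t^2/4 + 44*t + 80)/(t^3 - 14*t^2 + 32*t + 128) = (t + 5/4)/(t + 2)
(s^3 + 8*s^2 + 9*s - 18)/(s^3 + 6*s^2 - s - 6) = (s + 3)/(s + 1)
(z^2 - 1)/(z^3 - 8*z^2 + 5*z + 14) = (z - 1)/(z^2 - 9*z + 14)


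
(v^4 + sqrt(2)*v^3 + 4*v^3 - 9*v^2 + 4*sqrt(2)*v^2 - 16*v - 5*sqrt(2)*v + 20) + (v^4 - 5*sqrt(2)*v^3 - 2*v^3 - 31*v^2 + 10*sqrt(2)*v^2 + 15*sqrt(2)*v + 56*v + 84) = 2*v^4 - 4*sqrt(2)*v^3 + 2*v^3 - 40*v^2 + 14*sqrt(2)*v^2 + 10*sqrt(2)*v + 40*v + 104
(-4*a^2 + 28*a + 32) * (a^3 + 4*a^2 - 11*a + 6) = -4*a^5 + 12*a^4 + 188*a^3 - 204*a^2 - 184*a + 192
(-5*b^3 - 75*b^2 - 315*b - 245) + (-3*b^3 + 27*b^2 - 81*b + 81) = -8*b^3 - 48*b^2 - 396*b - 164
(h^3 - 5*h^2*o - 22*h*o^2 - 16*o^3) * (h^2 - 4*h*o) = h^5 - 9*h^4*o - 2*h^3*o^2 + 72*h^2*o^3 + 64*h*o^4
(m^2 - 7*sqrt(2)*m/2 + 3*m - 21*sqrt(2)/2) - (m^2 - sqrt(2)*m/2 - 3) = -3*sqrt(2)*m + 3*m - 21*sqrt(2)/2 + 3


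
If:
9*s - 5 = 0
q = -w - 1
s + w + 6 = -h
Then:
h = -w - 59/9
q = -w - 1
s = 5/9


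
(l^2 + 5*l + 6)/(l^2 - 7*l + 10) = (l^2 + 5*l + 6)/(l^2 - 7*l + 10)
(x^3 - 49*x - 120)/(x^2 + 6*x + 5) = (x^2 - 5*x - 24)/(x + 1)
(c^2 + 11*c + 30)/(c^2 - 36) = (c + 5)/(c - 6)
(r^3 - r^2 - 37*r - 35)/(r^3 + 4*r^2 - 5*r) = (r^2 - 6*r - 7)/(r*(r - 1))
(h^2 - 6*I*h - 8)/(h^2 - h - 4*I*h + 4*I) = (h - 2*I)/(h - 1)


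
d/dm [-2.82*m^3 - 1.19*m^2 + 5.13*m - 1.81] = -8.46*m^2 - 2.38*m + 5.13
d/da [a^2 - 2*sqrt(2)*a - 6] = 2*a - 2*sqrt(2)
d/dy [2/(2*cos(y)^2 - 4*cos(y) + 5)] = 8*(cos(y) - 1)*sin(y)/(-4*cos(y) + cos(2*y) + 6)^2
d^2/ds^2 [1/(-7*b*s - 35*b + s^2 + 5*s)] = 2*(-7*b*s - 35*b + s^2 + 5*s - (-7*b + 2*s + 5)^2)/(7*b*s + 35*b - s^2 - 5*s)^3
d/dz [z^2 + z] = 2*z + 1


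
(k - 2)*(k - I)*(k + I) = k^3 - 2*k^2 + k - 2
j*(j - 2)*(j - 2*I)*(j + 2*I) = j^4 - 2*j^3 + 4*j^2 - 8*j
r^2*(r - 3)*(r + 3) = r^4 - 9*r^2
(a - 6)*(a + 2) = a^2 - 4*a - 12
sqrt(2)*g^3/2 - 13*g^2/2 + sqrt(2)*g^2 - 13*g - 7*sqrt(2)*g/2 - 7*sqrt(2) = (g - 7*sqrt(2))*(g + sqrt(2)/2)*(sqrt(2)*g/2 + sqrt(2))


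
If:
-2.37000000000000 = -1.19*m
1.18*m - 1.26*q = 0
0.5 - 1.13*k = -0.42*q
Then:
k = 1.14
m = 1.99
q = 1.87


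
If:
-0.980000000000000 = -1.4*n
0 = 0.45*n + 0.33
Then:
No Solution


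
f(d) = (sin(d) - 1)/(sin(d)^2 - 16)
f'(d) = -2*(sin(d) - 1)*sin(d)*cos(d)/(sin(d)^2 - 16)^2 + cos(d)/(sin(d)^2 - 16) = (2*sin(d) + cos(d)^2 - 17)*cos(d)/(sin(d)^2 - 16)^2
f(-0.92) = 0.12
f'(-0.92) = -0.05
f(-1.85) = 0.13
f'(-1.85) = 0.02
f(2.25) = 0.01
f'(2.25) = 0.04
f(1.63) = 0.00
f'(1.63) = 0.00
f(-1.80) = 0.13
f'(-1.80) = 0.02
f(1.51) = 0.00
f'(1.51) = -0.00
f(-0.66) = 0.10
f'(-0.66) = -0.06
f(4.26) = 0.13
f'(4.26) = 0.04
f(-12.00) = 0.03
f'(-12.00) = -0.05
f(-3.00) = 0.07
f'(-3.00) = 0.06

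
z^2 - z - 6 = (z - 3)*(z + 2)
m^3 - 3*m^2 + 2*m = m*(m - 2)*(m - 1)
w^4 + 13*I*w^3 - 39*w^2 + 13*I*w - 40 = (w - I)*(w + I)*(w + 5*I)*(w + 8*I)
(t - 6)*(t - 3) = t^2 - 9*t + 18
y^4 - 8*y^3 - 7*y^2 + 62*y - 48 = (y - 8)*(y - 2)*(y - 1)*(y + 3)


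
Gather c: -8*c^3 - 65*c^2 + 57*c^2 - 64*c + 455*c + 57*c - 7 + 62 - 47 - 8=-8*c^3 - 8*c^2 + 448*c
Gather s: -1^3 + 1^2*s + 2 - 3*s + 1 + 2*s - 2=0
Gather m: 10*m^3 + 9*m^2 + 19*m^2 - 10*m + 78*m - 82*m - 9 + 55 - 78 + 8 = 10*m^3 + 28*m^2 - 14*m - 24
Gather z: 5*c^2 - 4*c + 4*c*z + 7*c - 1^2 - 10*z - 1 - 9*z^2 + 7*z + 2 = 5*c^2 + 3*c - 9*z^2 + z*(4*c - 3)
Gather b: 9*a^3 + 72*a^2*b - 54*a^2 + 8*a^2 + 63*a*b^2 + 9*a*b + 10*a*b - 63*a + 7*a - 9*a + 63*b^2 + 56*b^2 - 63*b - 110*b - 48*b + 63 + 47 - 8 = 9*a^3 - 46*a^2 - 65*a + b^2*(63*a + 119) + b*(72*a^2 + 19*a - 221) + 102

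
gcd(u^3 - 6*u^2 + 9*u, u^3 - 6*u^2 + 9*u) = u^3 - 6*u^2 + 9*u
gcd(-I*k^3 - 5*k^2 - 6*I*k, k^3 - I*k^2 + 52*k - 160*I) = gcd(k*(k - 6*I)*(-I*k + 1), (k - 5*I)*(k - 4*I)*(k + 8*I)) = 1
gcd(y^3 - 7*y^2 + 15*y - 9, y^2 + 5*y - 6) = y - 1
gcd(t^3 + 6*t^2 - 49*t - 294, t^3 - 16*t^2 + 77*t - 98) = t - 7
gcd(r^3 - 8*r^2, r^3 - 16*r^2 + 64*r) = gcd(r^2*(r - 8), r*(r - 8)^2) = r^2 - 8*r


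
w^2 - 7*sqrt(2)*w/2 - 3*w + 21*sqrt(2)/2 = (w - 3)*(w - 7*sqrt(2)/2)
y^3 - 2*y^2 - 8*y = y*(y - 4)*(y + 2)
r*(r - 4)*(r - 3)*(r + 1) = r^4 - 6*r^3 + 5*r^2 + 12*r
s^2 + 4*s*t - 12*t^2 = (s - 2*t)*(s + 6*t)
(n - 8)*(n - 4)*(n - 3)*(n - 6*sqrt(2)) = n^4 - 15*n^3 - 6*sqrt(2)*n^3 + 68*n^2 + 90*sqrt(2)*n^2 - 408*sqrt(2)*n - 96*n + 576*sqrt(2)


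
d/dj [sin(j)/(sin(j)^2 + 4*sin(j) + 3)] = (cos(j)^2 + 2)*cos(j)/((sin(j) + 1)^2*(sin(j) + 3)^2)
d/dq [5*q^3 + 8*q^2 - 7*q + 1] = 15*q^2 + 16*q - 7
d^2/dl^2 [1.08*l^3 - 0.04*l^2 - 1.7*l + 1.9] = 6.48*l - 0.08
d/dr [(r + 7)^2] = 2*r + 14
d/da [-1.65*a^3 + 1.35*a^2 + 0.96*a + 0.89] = -4.95*a^2 + 2.7*a + 0.96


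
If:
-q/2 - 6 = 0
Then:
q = -12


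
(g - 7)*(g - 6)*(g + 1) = g^3 - 12*g^2 + 29*g + 42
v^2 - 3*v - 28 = (v - 7)*(v + 4)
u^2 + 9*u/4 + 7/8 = (u + 1/2)*(u + 7/4)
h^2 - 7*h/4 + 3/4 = (h - 1)*(h - 3/4)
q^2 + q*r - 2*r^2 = (q - r)*(q + 2*r)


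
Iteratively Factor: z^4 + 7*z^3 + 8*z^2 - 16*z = (z - 1)*(z^3 + 8*z^2 + 16*z) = (z - 1)*(z + 4)*(z^2 + 4*z) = (z - 1)*(z + 4)^2*(z)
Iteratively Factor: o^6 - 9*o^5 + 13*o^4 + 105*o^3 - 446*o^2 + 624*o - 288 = (o - 1)*(o^5 - 8*o^4 + 5*o^3 + 110*o^2 - 336*o + 288) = (o - 4)*(o - 1)*(o^4 - 4*o^3 - 11*o^2 + 66*o - 72) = (o - 4)*(o - 1)*(o + 4)*(o^3 - 8*o^2 + 21*o - 18) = (o - 4)*(o - 2)*(o - 1)*(o + 4)*(o^2 - 6*o + 9) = (o - 4)*(o - 3)*(o - 2)*(o - 1)*(o + 4)*(o - 3)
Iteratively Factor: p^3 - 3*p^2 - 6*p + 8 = (p - 4)*(p^2 + p - 2) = (p - 4)*(p + 2)*(p - 1)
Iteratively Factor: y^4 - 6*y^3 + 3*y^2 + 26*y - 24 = (y - 1)*(y^3 - 5*y^2 - 2*y + 24) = (y - 4)*(y - 1)*(y^2 - y - 6) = (y - 4)*(y - 1)*(y + 2)*(y - 3)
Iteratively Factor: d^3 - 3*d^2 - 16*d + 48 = (d - 4)*(d^2 + d - 12) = (d - 4)*(d + 4)*(d - 3)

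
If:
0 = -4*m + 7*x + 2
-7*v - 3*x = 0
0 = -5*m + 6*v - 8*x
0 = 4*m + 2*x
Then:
No Solution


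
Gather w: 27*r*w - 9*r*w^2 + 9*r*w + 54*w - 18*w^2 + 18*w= w^2*(-9*r - 18) + w*(36*r + 72)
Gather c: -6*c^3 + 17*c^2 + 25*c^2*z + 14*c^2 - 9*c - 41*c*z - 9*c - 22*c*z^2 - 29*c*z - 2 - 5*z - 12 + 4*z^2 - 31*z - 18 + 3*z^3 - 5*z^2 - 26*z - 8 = -6*c^3 + c^2*(25*z + 31) + c*(-22*z^2 - 70*z - 18) + 3*z^3 - z^2 - 62*z - 40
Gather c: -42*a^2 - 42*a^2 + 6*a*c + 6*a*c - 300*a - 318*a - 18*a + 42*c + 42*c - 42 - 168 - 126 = -84*a^2 - 636*a + c*(12*a + 84) - 336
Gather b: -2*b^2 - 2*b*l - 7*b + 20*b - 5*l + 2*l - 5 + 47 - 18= -2*b^2 + b*(13 - 2*l) - 3*l + 24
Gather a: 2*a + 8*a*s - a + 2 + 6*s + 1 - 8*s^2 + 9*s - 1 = a*(8*s + 1) - 8*s^2 + 15*s + 2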